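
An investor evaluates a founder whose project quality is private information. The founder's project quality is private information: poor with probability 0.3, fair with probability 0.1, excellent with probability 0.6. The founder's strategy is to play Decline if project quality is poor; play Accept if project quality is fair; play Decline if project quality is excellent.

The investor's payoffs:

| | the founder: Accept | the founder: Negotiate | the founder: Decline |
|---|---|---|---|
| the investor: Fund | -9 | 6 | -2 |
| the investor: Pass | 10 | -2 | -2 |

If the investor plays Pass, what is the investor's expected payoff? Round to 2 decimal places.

-0.80

E[Pass] = 0.3·(-2) + 0.1·10 + 0.6·(-2) = (-0.6) + 1 + (-1.2) = -0.8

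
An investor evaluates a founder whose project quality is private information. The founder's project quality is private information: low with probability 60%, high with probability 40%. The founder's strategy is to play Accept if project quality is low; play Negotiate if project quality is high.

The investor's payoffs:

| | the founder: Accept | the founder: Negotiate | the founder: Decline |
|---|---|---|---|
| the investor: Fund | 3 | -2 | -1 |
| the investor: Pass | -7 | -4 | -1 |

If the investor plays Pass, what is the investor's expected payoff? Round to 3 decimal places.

E[Pass] = 0.6·(-7) + 0.4·(-4) = (-4.2) + (-1.6) = -5.8

-5.800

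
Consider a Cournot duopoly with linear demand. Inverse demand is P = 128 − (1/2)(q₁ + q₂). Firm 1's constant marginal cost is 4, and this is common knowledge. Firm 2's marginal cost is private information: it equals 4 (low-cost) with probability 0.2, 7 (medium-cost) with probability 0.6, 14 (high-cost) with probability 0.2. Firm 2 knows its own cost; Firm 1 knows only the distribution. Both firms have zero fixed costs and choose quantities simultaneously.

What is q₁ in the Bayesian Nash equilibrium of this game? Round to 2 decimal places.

Type-c best response for Firm 2: q₂(c) = (128 − c) − q₁/2.
Firm 1 maximizes expected profit; its first-order condition is 128 − q₁ − (1/2)E[q₂] − 4 = 0.
Substituting E[q₂] and solving: E[c₂] = 7.8, so q₁ = (128 − 2·4 + 7.8)/(3/2) = 85.2.

85.20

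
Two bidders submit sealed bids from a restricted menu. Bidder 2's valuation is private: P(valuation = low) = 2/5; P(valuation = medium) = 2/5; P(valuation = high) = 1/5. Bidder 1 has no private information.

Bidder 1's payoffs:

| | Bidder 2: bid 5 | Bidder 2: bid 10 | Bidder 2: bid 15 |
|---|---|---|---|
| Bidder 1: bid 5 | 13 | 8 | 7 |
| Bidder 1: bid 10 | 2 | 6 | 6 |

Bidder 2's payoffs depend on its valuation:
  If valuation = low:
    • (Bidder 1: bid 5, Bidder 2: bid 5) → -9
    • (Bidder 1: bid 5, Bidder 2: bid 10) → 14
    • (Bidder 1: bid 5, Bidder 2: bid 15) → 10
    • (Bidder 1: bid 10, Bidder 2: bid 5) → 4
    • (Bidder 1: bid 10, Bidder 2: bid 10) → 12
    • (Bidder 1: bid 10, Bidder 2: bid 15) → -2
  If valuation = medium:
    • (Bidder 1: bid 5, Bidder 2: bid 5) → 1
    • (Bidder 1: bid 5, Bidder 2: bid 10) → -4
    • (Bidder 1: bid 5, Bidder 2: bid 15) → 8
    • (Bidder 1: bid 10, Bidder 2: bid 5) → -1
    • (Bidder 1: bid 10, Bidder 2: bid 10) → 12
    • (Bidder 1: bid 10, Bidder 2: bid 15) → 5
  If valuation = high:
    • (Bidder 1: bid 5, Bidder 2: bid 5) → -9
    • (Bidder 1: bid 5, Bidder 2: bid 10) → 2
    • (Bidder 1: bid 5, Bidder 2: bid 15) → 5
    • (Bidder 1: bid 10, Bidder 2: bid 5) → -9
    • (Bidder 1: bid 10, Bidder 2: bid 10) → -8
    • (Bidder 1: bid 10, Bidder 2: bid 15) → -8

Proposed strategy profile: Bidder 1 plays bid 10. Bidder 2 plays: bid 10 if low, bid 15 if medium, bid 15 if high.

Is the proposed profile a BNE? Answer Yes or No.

A profile is a BNE iff every type of every player is best-responding given beliefs about the other side.
Bidder 1 plays bid 10: E[bid 10] = 2/5·(6) + 2/5·(6) + 1/5·(6) = 6; E[bid 5] = 37/5. Not best-responding. ✗
Bidder 2 (valuation low), facing bid 10: bid 5 gives 4, bid 10 gives 12, bid 15 gives -2. Proposed bid 10 is best. ✓
Bidder 2 (valuation medium), facing bid 10: bid 5 gives -1, bid 10 gives 12, bid 15 gives 5. Proposed bid 15 is not best — profitable deviation exists. ✗
Bidder 2 (valuation high), facing bid 10: bid 5 gives -9, bid 10 gives -8, bid 15 gives -8. Proposed bid 15 is best. ✓

No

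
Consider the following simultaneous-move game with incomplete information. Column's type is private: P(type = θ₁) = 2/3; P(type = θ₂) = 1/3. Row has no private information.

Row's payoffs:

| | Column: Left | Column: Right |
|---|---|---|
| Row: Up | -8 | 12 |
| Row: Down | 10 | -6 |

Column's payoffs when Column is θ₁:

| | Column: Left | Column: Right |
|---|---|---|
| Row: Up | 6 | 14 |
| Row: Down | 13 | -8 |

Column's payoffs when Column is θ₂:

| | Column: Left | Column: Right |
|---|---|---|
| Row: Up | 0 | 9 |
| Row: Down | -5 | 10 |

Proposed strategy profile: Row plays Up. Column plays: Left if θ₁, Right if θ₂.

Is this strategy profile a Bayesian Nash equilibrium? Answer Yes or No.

No

Row plays Up: E[Up] = 2/3·(-8) + 1/3·(12) = -4/3; E[Down] = 14/3. Not best-responding. ✗
Column (type θ₁), facing Up: Left gives 6, Right gives 14. Proposed Left is not best — profitable deviation exists. ✗
Column (type θ₂), facing Up: Left gives 0, Right gives 9. Proposed Right is best. ✓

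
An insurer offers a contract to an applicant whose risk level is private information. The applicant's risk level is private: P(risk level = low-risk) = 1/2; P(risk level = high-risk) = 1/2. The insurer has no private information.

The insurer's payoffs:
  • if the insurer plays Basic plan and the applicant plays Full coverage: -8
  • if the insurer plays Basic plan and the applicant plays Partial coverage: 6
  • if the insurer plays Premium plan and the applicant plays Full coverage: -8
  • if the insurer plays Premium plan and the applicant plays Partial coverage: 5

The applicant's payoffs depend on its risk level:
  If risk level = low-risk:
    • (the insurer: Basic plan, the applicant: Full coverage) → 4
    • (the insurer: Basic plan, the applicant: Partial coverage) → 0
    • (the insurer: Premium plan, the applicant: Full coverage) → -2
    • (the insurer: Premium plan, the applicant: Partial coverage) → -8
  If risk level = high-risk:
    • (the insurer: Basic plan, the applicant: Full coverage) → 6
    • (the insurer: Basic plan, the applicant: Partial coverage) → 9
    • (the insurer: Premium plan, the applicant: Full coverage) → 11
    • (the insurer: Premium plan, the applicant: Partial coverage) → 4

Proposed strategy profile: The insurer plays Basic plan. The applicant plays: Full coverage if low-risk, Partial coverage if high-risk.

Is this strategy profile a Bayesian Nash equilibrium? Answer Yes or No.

Yes

The insurer plays Basic plan: E[Basic plan] = 1/2·(-8) + 1/2·(6) = -1; E[Premium plan] = -3/2. Best-responding. ✓
The applicant (risk level low-risk), facing Basic plan: Full coverage gives 4, Partial coverage gives 0. Proposed Full coverage is best. ✓
The applicant (risk level high-risk), facing Basic plan: Full coverage gives 6, Partial coverage gives 9. Proposed Partial coverage is best. ✓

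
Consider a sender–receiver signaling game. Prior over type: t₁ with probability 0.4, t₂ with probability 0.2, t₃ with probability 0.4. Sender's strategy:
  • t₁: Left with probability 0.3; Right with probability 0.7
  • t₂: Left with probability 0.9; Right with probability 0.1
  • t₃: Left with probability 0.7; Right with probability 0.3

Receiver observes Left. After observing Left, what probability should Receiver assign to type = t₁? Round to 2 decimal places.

0.21

Apply Bayes' rule using the sender's strategy as the likelihood.
P(Left) = 0.4·0.3 + 0.2·0.9 + 0.4·0.7 = 0.58
P(t₁ | Left) = (0.4·0.3) / 0.58 = 0.12 / 0.58 = 0.206897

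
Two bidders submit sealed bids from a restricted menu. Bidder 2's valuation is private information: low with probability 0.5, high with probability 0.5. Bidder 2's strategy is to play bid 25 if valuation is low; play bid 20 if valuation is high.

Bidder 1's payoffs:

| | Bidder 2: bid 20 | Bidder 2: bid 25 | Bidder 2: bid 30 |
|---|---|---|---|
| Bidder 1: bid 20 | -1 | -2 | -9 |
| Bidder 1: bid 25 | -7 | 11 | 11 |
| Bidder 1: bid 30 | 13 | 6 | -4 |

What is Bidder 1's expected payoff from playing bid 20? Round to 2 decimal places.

E[bid 20] = 0.5·(-2) + 0.5·(-1) = (-1) + (-0.5) = -1.5

-1.50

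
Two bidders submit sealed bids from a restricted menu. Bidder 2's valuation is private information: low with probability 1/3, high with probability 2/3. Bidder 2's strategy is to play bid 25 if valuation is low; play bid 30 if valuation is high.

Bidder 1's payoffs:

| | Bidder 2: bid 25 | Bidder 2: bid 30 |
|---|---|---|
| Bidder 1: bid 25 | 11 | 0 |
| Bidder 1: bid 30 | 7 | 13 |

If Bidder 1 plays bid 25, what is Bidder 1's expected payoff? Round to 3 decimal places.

3.667

E[bid 25] = 1/3·11 + 2/3·0 = 11/3 + 0 = 11/3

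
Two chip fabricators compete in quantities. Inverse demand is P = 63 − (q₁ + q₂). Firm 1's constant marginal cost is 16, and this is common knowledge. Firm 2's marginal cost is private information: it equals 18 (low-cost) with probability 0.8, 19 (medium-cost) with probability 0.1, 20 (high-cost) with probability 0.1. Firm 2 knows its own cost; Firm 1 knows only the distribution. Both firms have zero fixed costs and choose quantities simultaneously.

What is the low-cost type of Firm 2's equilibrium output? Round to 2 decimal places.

14.28

Firm 2 with cost c maximizes (63 − (q₁+q₂) − c)·q₂, giving q₂(c) = (63 − c − q₁)/2.
E[c₂] = 0.8·18 + 0.1·19 + 0.1·20 = 18.3
Firm 1's FOC against E[q₂] yields q₁ = (63 − 2·16 + E[c₂])/3 = (63 − 32 + 18.3)/3 = 16.4333.
q₂(low-cost) = (63 − 18 − 16.4333)/2 = 14.2833.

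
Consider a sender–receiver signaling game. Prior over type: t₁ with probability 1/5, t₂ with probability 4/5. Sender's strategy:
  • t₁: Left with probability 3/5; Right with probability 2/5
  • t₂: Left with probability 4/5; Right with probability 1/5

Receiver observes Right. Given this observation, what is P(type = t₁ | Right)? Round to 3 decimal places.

P(Right) = (1/5)·(2/5) + (4/5)·(1/5) = 6/25
P(t₁ | Right) = ((1/5)·(2/5)) / (6/25) = (2/25) / (6/25) = 1/3

0.333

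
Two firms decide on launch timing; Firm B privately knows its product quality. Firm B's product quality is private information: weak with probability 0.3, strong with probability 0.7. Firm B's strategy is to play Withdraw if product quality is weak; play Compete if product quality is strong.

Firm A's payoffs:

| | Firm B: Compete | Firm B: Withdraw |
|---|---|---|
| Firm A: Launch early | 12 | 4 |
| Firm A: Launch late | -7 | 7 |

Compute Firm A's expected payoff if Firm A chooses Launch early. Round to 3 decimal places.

9.600

E[Launch early] = 0.3·4 + 0.7·12 = 1.2 + 8.4 = 9.6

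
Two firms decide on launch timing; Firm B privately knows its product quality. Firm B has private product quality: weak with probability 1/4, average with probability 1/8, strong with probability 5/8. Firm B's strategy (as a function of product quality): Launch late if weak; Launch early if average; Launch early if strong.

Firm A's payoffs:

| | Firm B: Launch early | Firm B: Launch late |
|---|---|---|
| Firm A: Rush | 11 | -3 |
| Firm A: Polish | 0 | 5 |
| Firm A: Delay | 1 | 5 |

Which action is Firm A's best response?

E[Rush] = 1/4·(-3) + 1/8·(11) + 5/8·(11) = 15/2
E[Polish] = 1/4·(5) + 1/8·(0) + 5/8·(0) = 5/4
E[Delay] = 1/4·(5) + 1/8·(1) + 5/8·(1) = 2
Best response: Rush (15/2 is the largest).

Rush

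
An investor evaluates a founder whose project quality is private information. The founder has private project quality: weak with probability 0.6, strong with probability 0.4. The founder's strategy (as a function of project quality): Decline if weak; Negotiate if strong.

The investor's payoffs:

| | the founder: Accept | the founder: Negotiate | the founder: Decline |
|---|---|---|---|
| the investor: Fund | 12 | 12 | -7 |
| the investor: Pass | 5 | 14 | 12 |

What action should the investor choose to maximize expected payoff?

Compute the investor's expected payoff for each action, taking the expectation over the founder's type.
E[Fund] = 0.6·(-7) + 0.4·(12) = 0.6
E[Pass] = 0.6·(12) + 0.4·(14) = 12.8
Best response: Pass (12.8 is the largest).

Pass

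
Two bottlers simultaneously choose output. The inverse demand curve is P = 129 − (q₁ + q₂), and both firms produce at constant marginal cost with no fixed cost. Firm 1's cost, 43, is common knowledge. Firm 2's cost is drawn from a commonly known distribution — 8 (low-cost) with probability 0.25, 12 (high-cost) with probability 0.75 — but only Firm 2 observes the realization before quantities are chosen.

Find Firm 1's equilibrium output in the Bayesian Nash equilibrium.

Firm 2 with cost c maximizes (129 − (q₁+q₂) − c)·q₂, giving q₂(c) = (129 − c − q₁)/2.
E[c₂] = 0.25·8 + 0.75·12 = 11
Firm 1's FOC against E[q₂] yields q₁ = (129 − 2·43 + E[c₂])/3 = (129 − 86 + 11)/3 = 18.

18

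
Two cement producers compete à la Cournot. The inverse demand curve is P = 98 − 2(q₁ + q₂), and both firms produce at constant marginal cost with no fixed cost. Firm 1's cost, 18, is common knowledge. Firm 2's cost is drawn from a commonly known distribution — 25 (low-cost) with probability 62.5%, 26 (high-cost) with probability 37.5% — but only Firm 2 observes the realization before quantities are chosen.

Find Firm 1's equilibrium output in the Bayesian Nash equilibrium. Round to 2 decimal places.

14.56

Each type of Firm 2 best-responds to q₁; Firm 1 best-responds to the expected q₂ over Firm 2's types.
Firm 2 with cost c maximizes (98 − 2(q₁+q₂) − c)·q₂, giving q₂(c) = (98 − c − 2q₁)/4.
E[c₂] = 0.625·25 + 0.375·26 = 25.375
Firm 1's FOC against E[q₂] yields q₁ = (98 − 2·18 + E[c₂])/6 = (98 − 36 + 25.375)/6 = 14.5625.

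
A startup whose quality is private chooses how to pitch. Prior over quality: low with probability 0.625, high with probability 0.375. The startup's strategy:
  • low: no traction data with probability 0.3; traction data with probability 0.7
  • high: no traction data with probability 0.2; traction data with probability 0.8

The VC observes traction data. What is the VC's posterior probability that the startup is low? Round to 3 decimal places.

0.593

P(traction data) = 0.625·0.7 + 0.375·0.8 = 0.7375
P(low | traction data) = (0.625·0.7) / 0.7375 = 0.4375 / 0.7375 = 0.59322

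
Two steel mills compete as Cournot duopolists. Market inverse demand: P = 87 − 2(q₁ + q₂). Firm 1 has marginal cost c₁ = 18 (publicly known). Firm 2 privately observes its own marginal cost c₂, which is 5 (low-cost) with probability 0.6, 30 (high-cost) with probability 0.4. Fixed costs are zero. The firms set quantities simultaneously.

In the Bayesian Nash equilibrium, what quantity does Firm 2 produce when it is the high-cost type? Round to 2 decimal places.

Each type of Firm 2 best-responds to q₁; Firm 1 best-responds to the expected q₂ over Firm 2's types.
Firm 2 with cost c maximizes (87 − 2(q₁+q₂) − c)·q₂, giving q₂(c) = (87 − c − 2q₁)/4.
E[c₂] = 0.6·5 + 0.4·30 = 15
Firm 1's FOC against E[q₂] yields q₁ = (87 − 2·18 + E[c₂])/6 = (87 − 36 + 15)/6 = 11.
q₂(high-cost) = (87 − 30 − 2·11)/4 = 8.75.

8.75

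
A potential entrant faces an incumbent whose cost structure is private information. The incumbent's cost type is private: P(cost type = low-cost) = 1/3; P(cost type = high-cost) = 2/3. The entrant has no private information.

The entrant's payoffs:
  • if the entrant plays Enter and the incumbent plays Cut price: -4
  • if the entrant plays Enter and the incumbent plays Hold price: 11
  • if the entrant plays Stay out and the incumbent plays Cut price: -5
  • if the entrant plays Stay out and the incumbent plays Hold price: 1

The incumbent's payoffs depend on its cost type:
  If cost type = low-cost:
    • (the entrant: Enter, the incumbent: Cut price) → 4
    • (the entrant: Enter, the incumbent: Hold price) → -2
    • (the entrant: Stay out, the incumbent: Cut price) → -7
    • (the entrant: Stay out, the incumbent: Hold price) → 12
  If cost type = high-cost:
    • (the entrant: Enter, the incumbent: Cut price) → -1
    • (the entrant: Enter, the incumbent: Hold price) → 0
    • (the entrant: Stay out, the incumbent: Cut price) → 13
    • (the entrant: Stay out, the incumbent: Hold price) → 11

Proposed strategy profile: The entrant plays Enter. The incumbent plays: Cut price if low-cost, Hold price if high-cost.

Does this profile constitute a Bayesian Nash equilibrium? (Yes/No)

The entrant plays Enter: E[Enter] = 1/3·(-4) + 2/3·(11) = 6; E[Stay out] = -1. Best-responding. ✓
The incumbent (cost type low-cost), facing Enter: Cut price gives 4, Hold price gives -2. Proposed Cut price is best. ✓
The incumbent (cost type high-cost), facing Enter: Cut price gives -1, Hold price gives 0. Proposed Hold price is best. ✓

Yes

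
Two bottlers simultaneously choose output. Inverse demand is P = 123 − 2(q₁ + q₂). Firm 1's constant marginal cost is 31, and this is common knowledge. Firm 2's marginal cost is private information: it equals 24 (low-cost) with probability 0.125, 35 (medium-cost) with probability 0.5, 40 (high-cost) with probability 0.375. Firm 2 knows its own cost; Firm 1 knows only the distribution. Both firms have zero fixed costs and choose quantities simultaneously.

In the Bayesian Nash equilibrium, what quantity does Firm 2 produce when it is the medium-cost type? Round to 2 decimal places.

13.96

Each type of Firm 2 best-responds to q₁; Firm 1 best-responds to the expected q₂ over Firm 2's types.
Firm 2 with cost c maximizes (123 − 2(q₁+q₂) − c)·q₂, giving q₂(c) = (123 − c − 2q₁)/4.
E[c₂] = 0.125·24 + 0.5·35 + 0.375·40 = 35.5
Firm 1's FOC against E[q₂] yields q₁ = (123 − 2·31 + E[c₂])/6 = (123 − 62 + 35.5)/6 = 16.0833.
q₂(medium-cost) = (123 − 35 − 2·16.0833)/4 = 13.9583.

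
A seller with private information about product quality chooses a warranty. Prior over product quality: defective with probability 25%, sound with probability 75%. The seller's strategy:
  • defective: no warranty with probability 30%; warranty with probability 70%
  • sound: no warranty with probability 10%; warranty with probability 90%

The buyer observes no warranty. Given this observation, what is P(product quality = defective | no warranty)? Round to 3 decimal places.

Apply Bayes' rule using the sender's strategy as the likelihood.
P(no warranty) = 0.25·0.3 + 0.75·0.1 = 0.15
P(defective | no warranty) = (0.25·0.3) / 0.15 = 0.075 / 0.15 = 0.5

0.500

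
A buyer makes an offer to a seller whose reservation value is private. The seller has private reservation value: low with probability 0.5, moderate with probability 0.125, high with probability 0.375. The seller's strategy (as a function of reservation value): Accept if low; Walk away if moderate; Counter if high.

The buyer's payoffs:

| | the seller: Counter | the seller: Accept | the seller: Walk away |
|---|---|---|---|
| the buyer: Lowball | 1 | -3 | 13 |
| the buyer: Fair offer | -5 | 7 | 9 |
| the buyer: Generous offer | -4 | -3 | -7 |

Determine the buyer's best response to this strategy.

E[Lowball] = 0.5·(-3) + 0.125·(13) + 0.375·(1) = 0.5
E[Fair offer] = 0.5·(7) + 0.125·(9) + 0.375·(-5) = 2.75
E[Generous offer] = 0.5·(-3) + 0.125·(-7) + 0.375·(-4) = -3.875
Best response: Fair offer (2.75 is the largest).

Fair offer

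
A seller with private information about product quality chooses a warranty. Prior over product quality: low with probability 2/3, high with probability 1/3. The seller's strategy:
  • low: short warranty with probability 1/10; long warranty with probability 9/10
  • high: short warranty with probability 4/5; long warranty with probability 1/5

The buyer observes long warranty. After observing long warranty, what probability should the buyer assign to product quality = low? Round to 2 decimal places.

0.90

Apply Bayes' rule using the sender's strategy as the likelihood.
P(long warranty) = (2/3)·(9/10) + (1/3)·(1/5) = 2/3
P(low | long warranty) = ((2/3)·(9/10)) / (2/3) = (3/5) / (2/3) = 9/10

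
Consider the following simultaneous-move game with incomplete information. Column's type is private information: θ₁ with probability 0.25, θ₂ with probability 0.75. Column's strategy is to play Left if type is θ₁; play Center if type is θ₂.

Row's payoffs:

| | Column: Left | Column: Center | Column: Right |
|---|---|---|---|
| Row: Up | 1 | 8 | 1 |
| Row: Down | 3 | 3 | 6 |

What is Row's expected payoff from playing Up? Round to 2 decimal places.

6.25

Take the expectation over Column's type, weighting each type's action by its prior probability.
E[Up] = 0.25·1 + 0.75·8 = 0.25 + 6 = 6.25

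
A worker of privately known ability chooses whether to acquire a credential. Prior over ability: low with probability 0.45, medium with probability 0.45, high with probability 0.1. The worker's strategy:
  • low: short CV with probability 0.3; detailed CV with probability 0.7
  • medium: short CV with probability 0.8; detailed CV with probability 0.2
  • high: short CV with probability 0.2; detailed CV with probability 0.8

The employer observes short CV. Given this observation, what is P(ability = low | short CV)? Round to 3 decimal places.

P(short CV) = 0.45·0.3 + 0.45·0.8 + 0.1·0.2 = 0.515
P(low | short CV) = (0.45·0.3) / 0.515 = 0.135 / 0.515 = 0.262136

0.262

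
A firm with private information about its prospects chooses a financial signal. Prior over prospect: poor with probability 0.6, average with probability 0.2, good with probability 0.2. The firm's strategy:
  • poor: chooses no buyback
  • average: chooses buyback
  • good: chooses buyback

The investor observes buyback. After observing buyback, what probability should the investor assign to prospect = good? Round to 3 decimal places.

P(buyback) = 0.6·0 + 0.2·1 + 0.2·1 = 0.4
P(good | buyback) = (0.2·1) / 0.4 = 0.2 / 0.4 = 0.5

0.500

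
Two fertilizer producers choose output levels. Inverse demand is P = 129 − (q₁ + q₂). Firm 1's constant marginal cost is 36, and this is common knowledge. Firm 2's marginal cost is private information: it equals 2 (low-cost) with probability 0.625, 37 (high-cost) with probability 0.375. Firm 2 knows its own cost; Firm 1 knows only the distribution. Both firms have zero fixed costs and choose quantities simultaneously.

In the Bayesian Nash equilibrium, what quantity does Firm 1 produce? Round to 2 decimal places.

24.04

Firm 2 with cost c maximizes (129 − (q₁+q₂) − c)·q₂, giving q₂(c) = (129 − c − q₁)/2.
E[c₂] = 0.625·2 + 0.375·37 = 15.125
Firm 1's FOC against E[q₂] yields q₁ = (129 − 2·36 + E[c₂])/3 = (129 − 72 + 15.125)/3 = 24.0417.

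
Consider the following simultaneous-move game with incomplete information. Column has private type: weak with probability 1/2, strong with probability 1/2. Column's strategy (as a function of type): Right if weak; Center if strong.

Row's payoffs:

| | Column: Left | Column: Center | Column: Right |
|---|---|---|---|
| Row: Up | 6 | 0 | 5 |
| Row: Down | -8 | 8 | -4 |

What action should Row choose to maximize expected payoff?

E[Up] = 1/2·(5) + 1/2·(0) = 5/2
E[Down] = 1/2·(-4) + 1/2·(8) = 2
Best response: Up (5/2 is the largest).

Up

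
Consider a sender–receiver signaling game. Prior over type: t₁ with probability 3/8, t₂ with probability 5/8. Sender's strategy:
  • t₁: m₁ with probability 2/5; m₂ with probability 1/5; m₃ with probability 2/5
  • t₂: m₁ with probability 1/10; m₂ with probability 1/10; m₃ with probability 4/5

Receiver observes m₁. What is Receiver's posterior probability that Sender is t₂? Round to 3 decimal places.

0.294

P(m₁) = (3/8)·(2/5) + (5/8)·(1/10) = 17/80
P(t₂ | m₁) = ((5/8)·(1/10)) / (17/80) = (1/16) / (17/80) = 5/17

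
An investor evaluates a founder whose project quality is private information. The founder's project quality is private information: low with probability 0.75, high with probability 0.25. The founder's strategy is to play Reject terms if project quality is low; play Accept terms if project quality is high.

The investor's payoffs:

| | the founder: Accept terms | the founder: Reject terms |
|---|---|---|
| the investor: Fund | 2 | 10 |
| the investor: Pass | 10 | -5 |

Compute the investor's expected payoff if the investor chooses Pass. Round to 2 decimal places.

Take the expectation over the founder's project quality, weighting each type's action by its prior probability.
E[Pass] = 0.75·(-5) + 0.25·10 = (-3.75) + 2.5 = -1.25

-1.25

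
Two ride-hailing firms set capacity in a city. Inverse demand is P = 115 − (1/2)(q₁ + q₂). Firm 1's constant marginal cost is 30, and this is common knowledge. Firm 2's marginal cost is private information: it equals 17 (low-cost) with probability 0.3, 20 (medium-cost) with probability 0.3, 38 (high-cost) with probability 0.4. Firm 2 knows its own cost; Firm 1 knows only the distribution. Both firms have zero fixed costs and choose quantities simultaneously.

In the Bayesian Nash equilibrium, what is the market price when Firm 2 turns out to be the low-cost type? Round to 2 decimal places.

52.45

Firm 2 with cost c maximizes (115 − (1/2)(q₁+q₂) − c)·q₂, giving q₂(c) = (115 − c − (1/2)q₁).
E[c₂] = 0.3·17 + 0.3·20 + 0.4·38 = 26.3
Firm 1's FOC against E[q₂] yields q₁ = (115 − 2·30 + E[c₂])/(3/2) = (115 − 60 + 26.3)/(3/2) = 54.2.
q₂(low-cost) = 70.9, so P = 115 − (1/2)·(54.2 + 70.9) = 52.45.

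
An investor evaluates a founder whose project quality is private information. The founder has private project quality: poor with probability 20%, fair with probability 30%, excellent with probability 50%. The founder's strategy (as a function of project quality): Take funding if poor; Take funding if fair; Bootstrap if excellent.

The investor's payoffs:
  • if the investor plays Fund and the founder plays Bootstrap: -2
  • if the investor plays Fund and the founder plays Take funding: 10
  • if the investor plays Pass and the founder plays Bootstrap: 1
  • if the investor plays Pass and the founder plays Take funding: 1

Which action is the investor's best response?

Fund

Compute the investor's expected payoff for each action, taking the expectation over the founder's type.
E[Fund] = 0.2·(10) + 0.3·(10) + 0.5·(-2) = 4
E[Pass] = 0.2·(1) + 0.3·(1) + 0.5·(1) = 1
Best response: Fund (4 is the largest).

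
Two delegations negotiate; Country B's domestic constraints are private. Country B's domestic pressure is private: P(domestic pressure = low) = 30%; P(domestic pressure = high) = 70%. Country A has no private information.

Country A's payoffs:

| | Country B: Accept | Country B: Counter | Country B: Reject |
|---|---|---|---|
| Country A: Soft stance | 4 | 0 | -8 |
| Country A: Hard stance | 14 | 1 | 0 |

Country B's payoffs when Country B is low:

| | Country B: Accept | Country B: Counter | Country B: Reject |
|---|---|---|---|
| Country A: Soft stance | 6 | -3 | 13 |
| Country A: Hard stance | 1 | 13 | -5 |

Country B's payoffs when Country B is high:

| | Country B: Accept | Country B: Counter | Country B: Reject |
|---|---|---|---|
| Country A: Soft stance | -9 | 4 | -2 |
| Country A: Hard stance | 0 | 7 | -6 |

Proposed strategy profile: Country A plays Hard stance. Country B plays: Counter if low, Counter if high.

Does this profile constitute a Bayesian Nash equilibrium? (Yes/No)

Country A plays Hard stance: E[Hard stance] = 0.3·(1) + 0.7·(1) = 1; E[Soft stance] = 0. Best-responding. ✓
Country B (domestic pressure low), facing Hard stance: Accept gives 1, Counter gives 13, Reject gives -5. Proposed Counter is best. ✓
Country B (domestic pressure high), facing Hard stance: Accept gives 0, Counter gives 7, Reject gives -6. Proposed Counter is best. ✓

Yes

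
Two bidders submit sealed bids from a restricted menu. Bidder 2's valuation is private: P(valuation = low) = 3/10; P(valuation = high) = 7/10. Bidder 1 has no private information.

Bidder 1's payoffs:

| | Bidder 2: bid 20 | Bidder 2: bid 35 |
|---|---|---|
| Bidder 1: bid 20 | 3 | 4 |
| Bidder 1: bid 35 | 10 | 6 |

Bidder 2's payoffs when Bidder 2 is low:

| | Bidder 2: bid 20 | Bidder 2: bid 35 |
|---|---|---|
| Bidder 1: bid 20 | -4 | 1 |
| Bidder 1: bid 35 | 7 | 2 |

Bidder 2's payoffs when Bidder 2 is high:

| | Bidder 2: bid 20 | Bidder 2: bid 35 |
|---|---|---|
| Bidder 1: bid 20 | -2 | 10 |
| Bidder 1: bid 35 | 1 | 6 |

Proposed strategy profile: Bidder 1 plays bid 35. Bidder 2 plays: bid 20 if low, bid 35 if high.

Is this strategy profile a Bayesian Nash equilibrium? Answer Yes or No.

Yes

Bidder 1 plays bid 35: E[bid 35] = 3/10·(10) + 7/10·(6) = 36/5; E[bid 20] = 37/10. Best-responding. ✓
Bidder 2 (valuation low), facing bid 35: bid 20 gives 7, bid 35 gives 2. Proposed bid 20 is best. ✓
Bidder 2 (valuation high), facing bid 35: bid 20 gives 1, bid 35 gives 6. Proposed bid 35 is best. ✓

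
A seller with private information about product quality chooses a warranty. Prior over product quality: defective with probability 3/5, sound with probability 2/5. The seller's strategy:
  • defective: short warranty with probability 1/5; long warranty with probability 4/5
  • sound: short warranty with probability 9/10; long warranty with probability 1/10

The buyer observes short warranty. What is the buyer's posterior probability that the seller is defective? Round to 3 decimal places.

Apply Bayes' rule using the sender's strategy as the likelihood.
P(short warranty) = (3/5)·(1/5) + (2/5)·(9/10) = 12/25
P(defective | short warranty) = ((3/5)·(1/5)) / (12/25) = (3/25) / (12/25) = 1/4

0.250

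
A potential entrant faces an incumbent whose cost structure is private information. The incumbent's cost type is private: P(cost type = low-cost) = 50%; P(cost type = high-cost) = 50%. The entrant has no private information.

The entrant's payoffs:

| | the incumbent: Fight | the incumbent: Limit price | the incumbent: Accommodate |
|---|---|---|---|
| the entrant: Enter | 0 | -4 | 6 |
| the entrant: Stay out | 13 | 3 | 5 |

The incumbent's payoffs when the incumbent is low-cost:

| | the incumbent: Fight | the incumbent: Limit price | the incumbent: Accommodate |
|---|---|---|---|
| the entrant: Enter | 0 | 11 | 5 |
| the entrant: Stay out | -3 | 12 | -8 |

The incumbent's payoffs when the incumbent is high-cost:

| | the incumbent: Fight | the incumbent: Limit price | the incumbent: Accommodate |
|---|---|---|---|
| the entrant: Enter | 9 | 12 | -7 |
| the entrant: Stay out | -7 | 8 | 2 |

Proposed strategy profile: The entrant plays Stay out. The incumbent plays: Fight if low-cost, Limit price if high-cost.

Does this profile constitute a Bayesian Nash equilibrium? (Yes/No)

No

The entrant plays Stay out: E[Stay out] = 0.5·(13) + 0.5·(3) = 8; E[Enter] = -2. Best-responding. ✓
The incumbent (cost type low-cost), facing Stay out: Fight gives -3, Limit price gives 12, Accommodate gives -8. Proposed Fight is not best — profitable deviation exists. ✗
The incumbent (cost type high-cost), facing Stay out: Fight gives -7, Limit price gives 8, Accommodate gives 2. Proposed Limit price is best. ✓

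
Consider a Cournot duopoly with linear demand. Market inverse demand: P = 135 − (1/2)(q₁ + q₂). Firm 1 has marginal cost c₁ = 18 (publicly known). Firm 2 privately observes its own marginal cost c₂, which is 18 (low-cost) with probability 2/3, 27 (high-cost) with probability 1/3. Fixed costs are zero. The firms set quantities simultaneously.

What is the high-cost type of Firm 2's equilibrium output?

68

Each type of Firm 2 best-responds to q₁; Firm 1 best-responds to the expected q₂ over Firm 2's types.
Firm 2 with cost c maximizes (135 − (1/2)(q₁+q₂) − c)·q₂, giving q₂(c) = (135 − c − (1/2)q₁).
E[c₂] = 2/3·18 + 1/3·27 = 21
Firm 1's FOC against E[q₂] yields q₁ = (135 − 2·18 + E[c₂])/(3/2) = (135 − 36 + 21)/(3/2) = 80.
q₂(high-cost) = (135 − 27 − (1/2)·80) = 68.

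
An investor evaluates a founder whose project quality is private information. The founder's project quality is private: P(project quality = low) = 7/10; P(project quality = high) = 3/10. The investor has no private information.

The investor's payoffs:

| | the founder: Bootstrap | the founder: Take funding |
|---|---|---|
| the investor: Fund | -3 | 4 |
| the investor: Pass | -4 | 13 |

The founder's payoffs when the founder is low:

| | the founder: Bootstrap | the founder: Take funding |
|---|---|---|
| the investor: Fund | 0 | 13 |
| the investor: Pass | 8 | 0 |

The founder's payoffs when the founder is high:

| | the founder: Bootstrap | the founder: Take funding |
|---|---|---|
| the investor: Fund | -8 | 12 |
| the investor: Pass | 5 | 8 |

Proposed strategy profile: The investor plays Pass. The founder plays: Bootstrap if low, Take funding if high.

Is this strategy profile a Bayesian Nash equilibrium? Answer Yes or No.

The investor plays Pass: E[Pass] = 7/10·(-4) + 3/10·(13) = 11/10; E[Fund] = -9/10. Best-responding. ✓
The founder (project quality low), facing Pass: Bootstrap gives 8, Take funding gives 0. Proposed Bootstrap is best. ✓
The founder (project quality high), facing Pass: Bootstrap gives 5, Take funding gives 8. Proposed Take funding is best. ✓

Yes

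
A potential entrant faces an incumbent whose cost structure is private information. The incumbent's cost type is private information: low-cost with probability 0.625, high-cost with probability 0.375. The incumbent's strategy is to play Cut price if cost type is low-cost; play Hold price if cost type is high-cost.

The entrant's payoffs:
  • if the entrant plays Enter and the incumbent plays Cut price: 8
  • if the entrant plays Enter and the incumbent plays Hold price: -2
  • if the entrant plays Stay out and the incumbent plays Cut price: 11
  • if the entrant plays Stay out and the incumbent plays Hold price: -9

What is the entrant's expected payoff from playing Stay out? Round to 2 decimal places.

3.50

E[Stay out] = 0.625·11 + 0.375·(-9) = 6.875 + (-3.375) = 3.5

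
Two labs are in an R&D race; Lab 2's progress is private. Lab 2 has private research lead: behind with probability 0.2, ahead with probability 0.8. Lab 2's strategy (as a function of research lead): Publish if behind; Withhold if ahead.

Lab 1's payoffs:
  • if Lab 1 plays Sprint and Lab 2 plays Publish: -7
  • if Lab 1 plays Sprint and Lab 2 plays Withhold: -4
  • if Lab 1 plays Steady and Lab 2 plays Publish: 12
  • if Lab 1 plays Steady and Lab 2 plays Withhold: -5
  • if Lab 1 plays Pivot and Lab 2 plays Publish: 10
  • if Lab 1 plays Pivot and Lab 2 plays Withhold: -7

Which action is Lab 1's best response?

Steady

Compute Lab 1's expected payoff for each action, taking the expectation over Lab 2's type.
E[Sprint] = 0.2·(-7) + 0.8·(-4) = -4.6
E[Steady] = 0.2·(12) + 0.8·(-5) = -1.6
E[Pivot] = 0.2·(10) + 0.8·(-7) = -3.6
Best response: Steady (-1.6 is the largest).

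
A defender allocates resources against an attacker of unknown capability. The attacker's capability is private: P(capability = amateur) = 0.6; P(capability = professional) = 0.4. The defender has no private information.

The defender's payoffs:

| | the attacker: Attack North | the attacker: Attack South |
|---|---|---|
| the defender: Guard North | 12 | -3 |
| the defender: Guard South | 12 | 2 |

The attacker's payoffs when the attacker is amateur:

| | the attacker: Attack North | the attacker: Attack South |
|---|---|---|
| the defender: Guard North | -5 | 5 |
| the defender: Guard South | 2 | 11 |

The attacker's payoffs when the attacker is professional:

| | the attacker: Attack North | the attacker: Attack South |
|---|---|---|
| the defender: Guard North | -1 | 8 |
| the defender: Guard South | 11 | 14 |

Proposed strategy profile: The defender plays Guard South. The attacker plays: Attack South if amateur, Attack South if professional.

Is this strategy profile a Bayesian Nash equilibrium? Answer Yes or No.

The defender plays Guard South: E[Guard South] = 0.6·(2) + 0.4·(2) = 2; E[Guard North] = -3. Best-responding. ✓
The attacker (capability amateur), facing Guard South: Attack North gives 2, Attack South gives 11. Proposed Attack South is best. ✓
The attacker (capability professional), facing Guard South: Attack North gives 11, Attack South gives 14. Proposed Attack South is best. ✓

Yes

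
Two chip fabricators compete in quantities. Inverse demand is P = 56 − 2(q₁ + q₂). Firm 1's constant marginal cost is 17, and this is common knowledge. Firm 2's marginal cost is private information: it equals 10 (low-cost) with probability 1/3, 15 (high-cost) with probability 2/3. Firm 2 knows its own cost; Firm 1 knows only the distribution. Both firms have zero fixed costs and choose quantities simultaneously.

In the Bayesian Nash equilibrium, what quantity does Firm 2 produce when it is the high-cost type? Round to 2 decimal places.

7.31

Firm 2 with cost c maximizes (56 − 2(q₁+q₂) − c)·q₂, giving q₂(c) = (56 − c − 2q₁)/4.
E[c₂] = 1/3·10 + 2/3·15 = 13.3333
Firm 1's FOC against E[q₂] yields q₁ = (56 − 2·17 + E[c₂])/6 = (56 − 34 + 13.3333)/6 = 5.88889.
q₂(high-cost) = (56 − 15 − 2·5.88889)/4 = 7.30556.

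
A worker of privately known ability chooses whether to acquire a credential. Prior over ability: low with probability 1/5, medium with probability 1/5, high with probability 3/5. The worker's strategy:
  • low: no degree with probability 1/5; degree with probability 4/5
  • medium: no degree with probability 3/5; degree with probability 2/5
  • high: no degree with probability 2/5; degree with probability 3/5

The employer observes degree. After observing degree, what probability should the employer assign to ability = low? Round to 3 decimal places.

Apply Bayes' rule using the sender's strategy as the likelihood.
P(degree) = (1/5)·(4/5) + (1/5)·(2/5) + (3/5)·(3/5) = 3/5
P(low | degree) = ((1/5)·(4/5)) / (3/5) = (4/25) / (3/5) = 4/15

0.267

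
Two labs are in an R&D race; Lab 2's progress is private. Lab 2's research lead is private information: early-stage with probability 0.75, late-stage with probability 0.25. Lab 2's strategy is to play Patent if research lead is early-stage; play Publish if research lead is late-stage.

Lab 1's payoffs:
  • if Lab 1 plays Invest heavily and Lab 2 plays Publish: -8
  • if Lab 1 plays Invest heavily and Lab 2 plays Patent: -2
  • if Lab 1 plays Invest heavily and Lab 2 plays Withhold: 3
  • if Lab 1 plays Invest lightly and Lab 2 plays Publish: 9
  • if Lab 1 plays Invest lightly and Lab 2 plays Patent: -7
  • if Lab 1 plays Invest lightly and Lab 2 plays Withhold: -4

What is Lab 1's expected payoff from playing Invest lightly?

-3

Take the expectation over Lab 2's research lead, weighting each type's action by its prior probability.
E[Invest lightly] = 0.75·(-7) + 0.25·9 = (-5.25) + 2.25 = -3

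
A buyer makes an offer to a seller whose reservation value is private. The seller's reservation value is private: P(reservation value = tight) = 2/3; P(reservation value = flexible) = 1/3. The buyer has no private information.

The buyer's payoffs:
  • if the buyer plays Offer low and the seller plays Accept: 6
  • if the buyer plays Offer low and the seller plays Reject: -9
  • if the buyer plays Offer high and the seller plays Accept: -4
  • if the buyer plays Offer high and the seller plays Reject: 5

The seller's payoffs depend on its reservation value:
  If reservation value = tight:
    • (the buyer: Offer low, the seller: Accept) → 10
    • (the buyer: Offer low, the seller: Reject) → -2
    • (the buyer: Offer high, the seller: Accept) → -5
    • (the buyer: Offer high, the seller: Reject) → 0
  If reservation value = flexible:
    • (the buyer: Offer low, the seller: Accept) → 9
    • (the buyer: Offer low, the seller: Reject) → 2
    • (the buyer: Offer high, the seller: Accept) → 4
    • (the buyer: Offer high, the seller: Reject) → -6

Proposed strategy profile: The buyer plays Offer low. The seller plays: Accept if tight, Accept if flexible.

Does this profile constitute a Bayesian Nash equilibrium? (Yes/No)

The buyer plays Offer low: E[Offer low] = 2/3·(6) + 1/3·(6) = 6; E[Offer high] = -4. Best-responding. ✓
The seller (reservation value tight), facing Offer low: Accept gives 10, Reject gives -2. Proposed Accept is best. ✓
The seller (reservation value flexible), facing Offer low: Accept gives 9, Reject gives 2. Proposed Accept is best. ✓

Yes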